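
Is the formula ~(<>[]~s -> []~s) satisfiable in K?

Yes, satisfiable

1. ~(<>[]~s -> []~s), 0
2. <>[]~s, 0   [~->-rule on 1]
3. ~[]~s, 0   [~->-rule on 1]
4. []~s, 1   [<>-rule on 2: fresh world 1, 0R1]
5. s, 2   [~[]-rule on 3: fresh world 2, 0R2]
Accessibility: 0R1, 0R2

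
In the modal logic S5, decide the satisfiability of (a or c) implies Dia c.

Satisfiable (open branch found)

1. (a or c) implies Dia c, 0
2. Dia c, 0   [implies-rule on 1 (branches; this branch)]
3. c, 1   [Dia-rule on 2: fresh world 1, 0R1]
Accessibility: 0R0, 0R1, 1R0, 1R1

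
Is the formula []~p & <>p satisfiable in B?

1. []~p & <>p, u
2. []~p, u
3. <>p, u
4. ~p, u
5. p, v
6. ~p, v
Accessibility: uRu, uRv, vRu, vRv
Branch closes: p and ~p both at v.
Every branch closes; the branch above is one of them.

No, unsatisfiable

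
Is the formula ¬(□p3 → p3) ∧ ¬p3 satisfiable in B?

1. ¬(□p3 → p3) ∧ ¬p3, w0
2. ¬(□p3 → p3), w0
3. ¬p3, w0
4. □p3, w0
5. p3, w0
Accessibility: w0Rw0
Branch closes: p3 and ¬p3 both at w0.
Every branch closes; the branch above is one of them.

Unsatisfiable (every branch closes)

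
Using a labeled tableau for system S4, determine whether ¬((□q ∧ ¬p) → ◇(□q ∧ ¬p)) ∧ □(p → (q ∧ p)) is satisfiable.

1. ¬((□q ∧ ¬p) → ◇(□q ∧ ¬p)) ∧ □(p → (q ∧ p)), u
2. ¬((□q ∧ ¬p) → ◇(□q ∧ ¬p)), u   [∧-rule on 1]
3. □(p → (q ∧ p)), u   [∧-rule on 1]
4. □q ∧ ¬p, u   [¬→-rule on 2]
5. ¬◇(□q ∧ ¬p), u   [¬→-rule on 2]
6. □q, u   [∧-rule on 4]
7. ¬p, u   [∧-rule on 4]
8. p → (q ∧ p), u   [□-rule on 3 via uRu]
9. ¬(□q ∧ ¬p), u   [¬◇-rule on 5 via uRu]
10. q, u   [□-rule on 6 via uRu]
11. ¬□q, u   [¬∧-rule on 9 (branches; this branch)]
12. ¬q, v   [¬□-rule on 11: fresh world v, uRv]
13. p → (q ∧ p), v   [□-rule on 3 via uRv]
14. ¬(□q ∧ ¬p), v   [¬◇-rule on 5 via uRv]
15. q, v   [□-rule on 6 via uRv]
Accessibility: uRu, uRv, vRv
Branch closes: q and ¬q both at v.
Every branch closes; the branch above is one of them.

Unsatisfiable (every branch closes)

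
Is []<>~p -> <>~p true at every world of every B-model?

Yes, valid

Tableau for the negation ~([]<>~p -> <>~p):
1. ~([]<>~p -> <>~p), w0
2. []<>~p, w0
3. ~<>~p, w0
4. <>~p, w0
5. p, w0
6. ~p, w1
7. <>~p, w1
8. p, w1
Accessibility: w0Rw0, w0Rw1, w1Rw0, w1Rw1
Branch closes: p and ~p both at w1.
Every branch of the negation's tableau closes; the branch above is one of them.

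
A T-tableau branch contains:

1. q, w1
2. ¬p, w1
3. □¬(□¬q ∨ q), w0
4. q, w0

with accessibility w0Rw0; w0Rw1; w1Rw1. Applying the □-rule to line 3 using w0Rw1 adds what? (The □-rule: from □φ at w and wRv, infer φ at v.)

¬(□¬q ∨ q), w1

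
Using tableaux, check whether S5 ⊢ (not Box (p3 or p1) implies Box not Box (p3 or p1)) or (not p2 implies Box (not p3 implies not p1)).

Tableau for the negation not ((not Box (p3 or p1) implies Box not Box (p3 or p1)) or (not p2 implies Box (not p3 implies not p1))):
1. not ((not Box (p3 or p1) implies Box not Box (p3 or p1)) or (not p2 implies Box (not p3 implies not p1))), 0
2. not (not Box (p3 or p1) implies Box not Box (p3 or p1)), 0
3. not (not p2 implies Box (not p3 implies not p1)), 0
4. not Box (p3 or p1), 0
5. not Box not Box (p3 or p1), 0
6. not p2, 0
7. not Box (not p3 implies not p1), 0
8. not (p3 or p1), 1
9. not p3, 1
10. not p1, 1
11. Box (p3 or p1), 2
12. p3 or p1, 0
13. p3 or p1, 1
14. p3 or p1, 2
15. p1, 0
16. p1, 1
Accessibility: 0R0, 0R1, 0R2, 1R0, 1R1, 1R2, 2R0, 2R1, 2R2
Branch closes: p1 and not p1 both at 1.
Every branch of the negation's tableau closes; the branch above is one of them.

Yes, valid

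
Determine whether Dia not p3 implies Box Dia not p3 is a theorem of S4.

Tableau for the negation not (Dia not p3 implies Box Dia not p3):
1. not (Dia not p3 implies Box Dia not p3), 0
2. Dia not p3, 0   [neg-implies-rule on 1]
3. not Box Dia not p3, 0   [neg-implies-rule on 1]
4. not p3, 1   [Dia-rule on 2: fresh world 1, 0R1]
5. not Dia not p3, 2   [neg-Box-rule on 3: fresh world 2, 0R2]
6. p3, 2   [neg-Dia-rule on 5 via 2R2]
Accessibility: 0R0, 0R1, 0R2, 1R1, 2R2
The negation has an open branch (countermodel exists).

No, not valid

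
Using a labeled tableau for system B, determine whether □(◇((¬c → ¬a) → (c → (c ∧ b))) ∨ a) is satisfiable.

Yes, satisfiable

1. □(◇((¬c → ¬a) → (c → (c ∧ b))) ∨ a), w0
2. ◇((¬c → ¬a) → (c → (c ∧ b))) ∨ a, w0
3. a, w0
Accessibility: w0Rw0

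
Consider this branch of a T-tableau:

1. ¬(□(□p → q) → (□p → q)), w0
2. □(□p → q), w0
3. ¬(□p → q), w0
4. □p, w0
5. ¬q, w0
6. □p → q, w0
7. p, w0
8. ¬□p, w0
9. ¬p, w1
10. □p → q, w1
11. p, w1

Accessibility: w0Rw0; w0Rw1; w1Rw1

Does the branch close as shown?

Yes, closed

Both p and ¬p appear at w1.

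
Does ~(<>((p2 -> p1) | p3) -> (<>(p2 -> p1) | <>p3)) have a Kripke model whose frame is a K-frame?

1. ~(<>((p2 -> p1) | p3) -> (<>(p2 -> p1) | <>p3)), 0
2. <>((p2 -> p1) | p3), 0   [~->-rule on 1]
3. ~(<>(p2 -> p1) | <>p3), 0   [~->-rule on 1]
4. ~<>(p2 -> p1), 0   [~|-rule on 3]
5. ~<>p3, 0   [~|-rule on 3]
6. (p2 -> p1) | p3, 1   [<>-rule on 2: fresh world 1, 0R1]
7. ~(p2 -> p1), 1   [~<>-rule on 4 via 0R1]
8. p2, 1   [~->-rule on 7]
9. ~p1, 1   [~->-rule on 7]
10. ~p3, 1   [~<>-rule on 5 via 0R1]
11. p2 -> p1, 1   [|-rule on 6 (branches; this branch)]
12. p1, 1   [->-rule on 11 (branches; this branch)]
Accessibility: 0R1
Branch closes: p1 and ~p1 both at 1.
(One branch shown.) All branches close.

Unsatisfiable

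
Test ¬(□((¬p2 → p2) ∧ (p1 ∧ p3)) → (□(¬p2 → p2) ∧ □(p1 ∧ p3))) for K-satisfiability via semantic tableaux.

No, unsatisfiable

1. ¬(□((¬p2 → p2) ∧ (p1 ∧ p3)) → (□(¬p2 → p2) ∧ □(p1 ∧ p3))), w0
2. □((¬p2 → p2) ∧ (p1 ∧ p3)), w0   [¬→-rule on 1]
3. ¬(□(¬p2 → p2) ∧ □(p1 ∧ p3)), w0   [¬→-rule on 1]
4. ¬□(¬p2 → p2), w0   [¬∧-rule on 3 (branches; this branch)]
5. ¬(¬p2 → p2), w1   [¬□-rule on 4: fresh world w1, w0Rw1]
6. ¬p2, w1   [¬→-rule on 5]
7. (¬p2 → p2) ∧ (p1 ∧ p3), w1   [□-rule on 2 via w0Rw1]
8. ¬p2 → p2, w1   [∧-rule on 7]
9. p1 ∧ p3, w1   [∧-rule on 7]
10. p1, w1   [∧-rule on 9]
11. p3, w1   [∧-rule on 9]
12. p2, w1   [→-rule on 8 (branches; this branch)]
Accessibility: w0Rw1
Branch closes: p2 and ¬p2 both at w1.
Every branch closes; the branch above is one of them.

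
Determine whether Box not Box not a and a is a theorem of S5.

No, not valid

Tableau for the negation not (Box not Box not a and a):
1. not (Box not Box not a and a), u
2. not a, u
Accessibility: uRu
The negation has an open branch (countermodel exists).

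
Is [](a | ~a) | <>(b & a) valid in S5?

Tableau for the negation ~([](a | ~a) | <>(b & a)):
1. ~([](a | ~a) | <>(b & a)), w0
2. ~[](a | ~a), w0
3. ~<>(b & a), w0
4. ~(b & a), w0
5. ~a, w0
6. ~(a | ~a), w1
7. ~a, w1
8. a, w1
Accessibility: w0Rw0, w0Rw1, w1Rw0, w1Rw1
Branch closes: a and ~a both at w1.
Every branch of the negation's tableau closes; the branch above is one of them.

Valid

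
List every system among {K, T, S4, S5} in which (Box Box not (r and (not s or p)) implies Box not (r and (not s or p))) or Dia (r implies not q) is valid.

T, S4, S5

K-tableau for the negation not ((Box Box not (r and (not s or p)) implies Box not (r and (not s or p))) or Dia (r implies not q)):
1. not ((Box Box not (r and (not s or p)) implies Box not (r and (not s or p))) or Dia (r implies not q)), 0
2. not (Box Box not (r and (not s or p)) implies Box not (r and (not s or p))), 0
3. not Dia (r implies not q), 0
4. Box Box not (r and (not s or p)), 0
5. not Box not (r and (not s or p)), 0
6. r and (not s or p), 1
7. r, 1
8. not s or p, 1
9. not (r implies not q), 1
10. q, 1
11. Box not (r and (not s or p)), 1
12. p, 1
Accessibility: 0R1
Complete open branch: countermodel on a K-frame, so not valid in K.
T-tableau for the negation not ((Box Box not (r and (not s or p)) implies Box not (r and (not s or p))) or Dia (r implies not q)):
1. not ((Box Box not (r and (not s or p)) implies Box not (r and (not s or p))) or Dia (r implies not q)), 0
2. not (Box Box not (r and (not s or p)) implies Box not (r and (not s or p))), 0
3. not Dia (r implies not q), 0
4. Box Box not (r and (not s or p)), 0
5. not Box not (r and (not s or p)), 0
6. not (r implies not q), 0
7. r, 0
8. q, 0
9. Box not (r and (not s or p)), 0
10. not (r and (not s or p)), 0
11. not (not s or p), 0
12. s, 0
13. not p, 0
14. r and (not s or p), 1
15. r, 1
16. not s or p, 1
17. not (r implies not q), 1
18. q, 1
19. Box not (r and (not s or p)), 1
20. not (r and (not s or p)), 1
21. p, 1
22. not (not s or p), 1
23. s, 1
24. not p, 1
Accessibility: 0R0, 0R1, 1R1
Branch closes: p and not p both at 1.
Every branch closes (one shown): valid in T, hence also in S4, S5 (every theorem of T is a theorem of S4 and S5).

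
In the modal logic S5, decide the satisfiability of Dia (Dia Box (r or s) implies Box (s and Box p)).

Satisfiable (open branch found)

1. Dia (Dia Box (r or s) implies Box (s and Box p)), u
2. Dia Box (r or s) implies Box (s and Box p), v
3. Box (s and Box p), v
4. s and Box p, u
5. s, u
6. Box p, u
7. s and Box p, v
8. s, v
9. Box p, v
10. p, u
11. p, v
Accessibility: uRu, uRv, vRu, vRv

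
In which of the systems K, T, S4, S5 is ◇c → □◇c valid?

S5

S4-tableau for the negation ¬(◇c → □◇c):
1. ¬(◇c → □◇c), 0
2. ◇c, 0
3. ¬□◇c, 0
4. c, 1
5. ¬◇c, 2
6. ¬c, 2
Accessibility: 0R0, 0R1, 0R2, 1R1, 2R2
Complete open branch: countermodel on an S4-frame, so not valid in S4, nor in K, T (the same frame is also a K-frame and a T-frame).
S5-tableau for the negation ¬(◇c → □◇c):
1. ¬(◇c → □◇c), 0
2. ◇c, 0
3. ¬□◇c, 0
4. c, 1
5. ¬◇c, 2
6. ¬c, 0
7. ¬c, 1
Accessibility: 0R0, 0R1, 0R2, 1R0, 1R1, 1R2, 2R0, 2R1, 2R2
Branch closes: c and ¬c both at 1.
Every branch closes (one shown): valid in S5.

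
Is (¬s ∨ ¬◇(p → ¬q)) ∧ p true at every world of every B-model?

No, not valid

Tableau for the negation ¬((¬s ∨ ¬◇(p → ¬q)) ∧ p):
1. ¬((¬s ∨ ¬◇(p → ¬q)) ∧ p), w0
2. ¬p, w0   [¬∧-rule on 1 (branches; this branch)]
Accessibility: w0Rw0
The negation has an open branch (countermodel exists).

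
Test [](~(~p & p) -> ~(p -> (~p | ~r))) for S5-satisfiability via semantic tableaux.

1. [](~(~p & p) -> ~(p -> (~p | ~r))), u
2. ~(~p & p) -> ~(p -> (~p | ~r)), u
3. ~(p -> (~p | ~r)), u
4. p, u
5. ~(~p | ~r), u
6. r, u
Accessibility: uRu

Yes, satisfiable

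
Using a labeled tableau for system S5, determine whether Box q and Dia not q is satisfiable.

1. Box q and Dia not q, u
2. Box q, u
3. Dia not q, u
4. q, u
5. not q, v
6. q, v
Accessibility: uRu, uRv, vRu, vRv
Branch closes: q and not q both at v.
Every branch closes; the branch above is one of them.

Unsatisfiable (every branch closes)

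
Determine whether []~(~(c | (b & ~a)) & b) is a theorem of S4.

Tableau for the negation ~[]~(~(c | (b & ~a)) & b):
1. ~[]~(~(c | (b & ~a)) & b), 0
2. ~(c | (b & ~a)) & b, 1
3. ~(c | (b & ~a)), 1
4. b, 1
5. ~c, 1
6. ~(b & ~a), 1
7. a, 1
Accessibility: 0R0, 0R1, 1R1
The negation has an open branch (countermodel exists).

Not valid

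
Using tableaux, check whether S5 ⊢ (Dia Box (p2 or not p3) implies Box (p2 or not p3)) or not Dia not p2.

Tableau for the negation not ((Dia Box (p2 or not p3) implies Box (p2 or not p3)) or not Dia not p2):
1. not ((Dia Box (p2 or not p3) implies Box (p2 or not p3)) or not Dia not p2), 0
2. not (Dia Box (p2 or not p3) implies Box (p2 or not p3)), 0
3. Dia not p2, 0
4. Dia Box (p2 or not p3), 0
5. not Box (p2 or not p3), 0
6. not p2, 1
7. Box (p2 or not p3), 2
8. p2 or not p3, 0
9. p2 or not p3, 1
10. p2 or not p3, 2
11. not p3, 0
12. not p3, 1
13. not p3, 2
14. not (p2 or not p3), 3
15. not p2, 3
16. p3, 3
17. p2 or not p3, 3
18. not p3, 3
Accessibility: 0R0, 0R1, 0R2, 0R3, 1R0, 1R1, 1R2, 1R3, 2R0, 2R1, 2R2, 2R3, 3R0, 3R1, 3R2, 3R3
Branch closes: p3 and not p3 both at 3.
All branches of the negation close; one closing branch shown above.

Yes, valid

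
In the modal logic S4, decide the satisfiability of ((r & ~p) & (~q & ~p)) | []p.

Satisfiable (open branch found)

1. ((r & ~p) & (~q & ~p)) | []p, u
2. []p, u
3. p, u
Accessibility: uRu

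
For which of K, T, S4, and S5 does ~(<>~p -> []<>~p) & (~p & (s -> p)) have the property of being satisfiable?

S4-tableau for the formula:
1. ~(<>~p -> []<>~p) & (~p & (s -> p)), w0
2. ~(<>~p -> []<>~p), w0
3. ~p & (s -> p), w0
4. <>~p, w0
5. ~[]<>~p, w0
6. ~p, w0
7. s -> p, w0
8. ~s, w0
9. ~p, w1
10. ~<>~p, w2
11. p, w2
Accessibility: w0Rw0, w0Rw1, w0Rw2, w1Rw1, w2Rw2
Complete open branch: satisfiable in S4, hence also in K, T (this S4-model is also a K-model and a T-model).
S5-tableau for the formula:
1. ~(<>~p -> []<>~p) & (~p & (s -> p)), w0
2. ~(<>~p -> []<>~p), w0
3. ~p & (s -> p), w0
4. <>~p, w0
5. ~[]<>~p, w0
6. ~p, w0
7. s -> p, w0
8. ~s, w0
9. ~p, w1
10. ~<>~p, w2
11. p, w0
Accessibility: w0Rw0, w0Rw1, w0Rw2, w1Rw0, w1Rw1, w1Rw2, w2Rw0, w2Rw1, w2Rw2
Branch closes: p and ~p both at w0.
Every branch closes (one shown): unsatisfiable in S5.

K, T, S4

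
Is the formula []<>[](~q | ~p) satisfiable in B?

1. []<>[](~q | ~p), 0
2. <>[](~q | ~p), 0
3. [](~q | ~p), 1
4. <>[](~q | ~p), 1
5. ~q | ~p, 0
6. ~q | ~p, 1
7. ~p, 0
8. ~p, 1
9. [](~q | ~p), 2
10. ~q | ~p, 2
11. ~p, 2
Accessibility: 0R0, 0R1, 1R0, 1R1, 1R2, 2R1, 2R2

Satisfiable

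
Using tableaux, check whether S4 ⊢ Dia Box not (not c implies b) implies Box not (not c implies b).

No, not valid

Tableau for the negation not (Dia Box not (not c implies b) implies Box not (not c implies b)):
1. not (Dia Box not (not c implies b) implies Box not (not c implies b)), u
2. Dia Box not (not c implies b), u
3. not Box not (not c implies b), u
4. Box not (not c implies b), v
5. not (not c implies b), v
6. not c, v
7. not b, v
8. not c implies b, w
9. b, w
Accessibility: uRu, uRv, uRw, vRv, wRw
The negation has an open branch (countermodel exists).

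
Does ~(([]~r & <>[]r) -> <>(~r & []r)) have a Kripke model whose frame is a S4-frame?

1. ~(([]~r & <>[]r) -> <>(~r & []r)), u
2. []~r & <>[]r, u
3. ~<>(~r & []r), u
4. []~r, u
5. <>[]r, u
6. ~(~r & []r), u
7. ~r, u
8. ~[]r, u
9. []r, v
10. ~(~r & []r), v
11. ~r, v
12. r, v
Accessibility: uRu, uRv, vRv
Branch closes: r and ~r both at v.
(One branch shown.) All branches close.

Unsatisfiable (every branch closes)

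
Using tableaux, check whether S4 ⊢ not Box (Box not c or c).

Invalid (countermodel exists)

Tableau for the negation Box (Box not c or c):
1. Box (Box not c or c), u
2. Box not c or c, u   [Box-rule on 1 via uRu]
3. c, u   [or-rule on 2 (branches; this branch)]
Accessibility: uRu
The negation has an open branch (countermodel exists).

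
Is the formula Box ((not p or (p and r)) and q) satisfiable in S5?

Satisfiable (open branch found)

1. Box ((not p or (p and r)) and q), 0
2. (not p or (p and r)) and q, 0   [Box-rule on 1 via 0R0]
3. not p or (p and r), 0   [and-rule on 2]
4. q, 0   [and-rule on 2]
5. p and r, 0   [or-rule on 3 (branches; this branch)]
6. p, 0   [and-rule on 5]
7. r, 0   [and-rule on 5]
Accessibility: 0R0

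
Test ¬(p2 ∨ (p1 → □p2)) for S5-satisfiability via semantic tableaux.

1. ¬(p2 ∨ (p1 → □p2)), w0
2. ¬p2, w0
3. ¬(p1 → □p2), w0
4. p1, w0
5. ¬□p2, w0
6. ¬p2, w1
Accessibility: w0Rw0, w0Rw1, w1Rw0, w1Rw1

Yes, satisfiable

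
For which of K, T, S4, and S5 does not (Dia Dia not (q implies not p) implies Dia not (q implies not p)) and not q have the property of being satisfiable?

K, T

S4-tableau for the formula:
1. not (Dia Dia not (q implies not p) implies Dia not (q implies not p)) and not q, 0
2. not (Dia Dia not (q implies not p) implies Dia not (q implies not p)), 0
3. not q, 0
4. Dia Dia not (q implies not p), 0
5. not Dia not (q implies not p), 0
6. q implies not p, 0
7. not p, 0
8. Dia not (q implies not p), 1
9. q implies not p, 1
10. not p, 1
11. not (q implies not p), 2
12. q, 2
13. p, 2
14. q implies not p, 2
15. not p, 2
Accessibility: 0R0, 0R1, 0R2, 1R1, 1R2, 2R2
Branch closes: p and not p both at 2.
Every branch closes (one shown): unsatisfiable in S4, hence also in S5 (every S5-frame is an S4-frame).
T-tableau for the formula:
1. not (Dia Dia not (q implies not p) implies Dia not (q implies not p)) and not q, 0
2. not (Dia Dia not (q implies not p) implies Dia not (q implies not p)), 0
3. not q, 0
4. Dia Dia not (q implies not p), 0
5. not Dia not (q implies not p), 0
6. q implies not p, 0
7. not p, 0
8. Dia not (q implies not p), 1
9. q implies not p, 1
10. not p, 1
11. not (q implies not p), 2
12. q, 2
13. p, 2
Accessibility: 0R0, 0R1, 1R1, 1R2, 2R2
Complete open branch: satisfiable in T, hence also in K (this T-model is also a K-model).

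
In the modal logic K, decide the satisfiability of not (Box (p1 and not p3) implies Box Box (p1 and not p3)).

1. not (Box (p1 and not p3) implies Box Box (p1 and not p3)), 0
2. Box (p1 and not p3), 0
3. not Box Box (p1 and not p3), 0
4. not Box (p1 and not p3), 1
5. p1 and not p3, 1
6. p1, 1
7. not p3, 1
8. not (p1 and not p3), 2
9. p3, 2
Accessibility: 0R1, 1R2

Satisfiable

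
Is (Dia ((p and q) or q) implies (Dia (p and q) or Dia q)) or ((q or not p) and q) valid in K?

Tableau for the negation not ((Dia ((p and q) or q) implies (Dia (p and q) or Dia q)) or ((q or not p) and q)):
1. not ((Dia ((p and q) or q) implies (Dia (p and q) or Dia q)) or ((q or not p) and q)), w0
2. not (Dia ((p and q) or q) implies (Dia (p and q) or Dia q)), w0   [neg-or-rule on 1]
3. not ((q or not p) and q), w0   [neg-or-rule on 1]
4. Dia ((p and q) or q), w0   [neg-implies-rule on 2]
5. not (Dia (p and q) or Dia q), w0   [neg-implies-rule on 2]
6. not Dia (p and q), w0   [neg-or-rule on 5]
7. not Dia q, w0   [neg-or-rule on 5]
8. not (q or not p), w0   [neg-and-rule on 3 (branches; this branch)]
9. not q, w0   [neg-or-rule on 8]
10. p, w0   [neg-or-rule on 8]
11. (p and q) or q, w1   [Dia-rule on 4: fresh world w1, w0Rw1]
12. not (p and q), w1   [neg-Dia-rule on 6 via w0Rw1]
13. not q, w1   [neg-Dia-rule on 7 via w0Rw1]
14. p and q, w1   [or-rule on 11 (branches; this branch)]
15. p, w1   [and-rule on 14]
16. q, w1   [and-rule on 14]
Accessibility: w0Rw1
Branch closes: q and not q both at w1.
All branches of the negation close; one closing branch shown above.

Yes, valid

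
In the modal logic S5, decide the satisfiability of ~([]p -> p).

Unsatisfiable

1. ~([]p -> p), w0
2. []p, w0
3. ~p, w0
4. p, w0
Accessibility: w0Rw0
Branch closes: p and ~p both at w0.
(One branch shown.) All branches close.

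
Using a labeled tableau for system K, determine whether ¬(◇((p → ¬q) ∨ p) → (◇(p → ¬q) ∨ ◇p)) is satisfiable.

1. ¬(◇((p → ¬q) ∨ p) → (◇(p → ¬q) ∨ ◇p)), u
2. ◇((p → ¬q) ∨ p), u
3. ¬(◇(p → ¬q) ∨ ◇p), u
4. ¬◇(p → ¬q), u
5. ¬◇p, u
6. (p → ¬q) ∨ p, v
7. ¬(p → ¬q), v
8. p, v
9. q, v
10. ¬p, v
Accessibility: uRv
Branch closes: p and ¬p both at v.
Every branch closes; the branch above is one of them.

Unsatisfiable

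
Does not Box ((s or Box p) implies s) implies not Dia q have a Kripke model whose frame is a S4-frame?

1. not Box ((s or Box p) implies s) implies not Dia q, u
2. not Dia q, u   [implies-rule on 1 (branches; this branch)]
3. not q, u   [neg-Dia-rule on 2 via uRu]
Accessibility: uRu

Yes, satisfiable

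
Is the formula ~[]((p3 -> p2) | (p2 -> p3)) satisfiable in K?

1. ~[]((p3 -> p2) | (p2 -> p3)), w0
2. ~((p3 -> p2) | (p2 -> p3)), w1   [~[]-rule on 1: fresh world w1, w0Rw1]
3. ~(p3 -> p2), w1   [~|-rule on 2]
4. ~(p2 -> p3), w1   [~|-rule on 2]
5. p3, w1   [~->-rule on 3]
6. ~p2, w1   [~->-rule on 3]
7. p2, w1   [~->-rule on 4]
8. ~p3, w1   [~->-rule on 4]
Accessibility: w0Rw1
Branch closes: p2 and ~p2 both at w1.
(One branch shown.) All branches close.

No, unsatisfiable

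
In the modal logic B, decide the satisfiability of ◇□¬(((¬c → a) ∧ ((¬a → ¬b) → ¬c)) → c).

1. ◇□¬(((¬c → a) ∧ ((¬a → ¬b) → ¬c)) → c), 0
2. □¬(((¬c → a) ∧ ((¬a → ¬b) → ¬c)) → c), 1
3. ¬(((¬c → a) ∧ ((¬a → ¬b) → ¬c)) → c), 0
4. (¬c → a) ∧ ((¬a → ¬b) → ¬c), 0
5. ¬c, 0
6. ¬c → a, 0
7. (¬a → ¬b) → ¬c, 0
8. ¬(((¬c → a) ∧ ((¬a → ¬b) → ¬c)) → c), 1
9. (¬c → a) ∧ ((¬a → ¬b) → ¬c), 1
10. ¬c, 1
11. ¬c → a, 1
12. (¬a → ¬b) → ¬c, 1
13. a, 0
14. a, 1
Accessibility: 0R0, 0R1, 1R0, 1R1

Yes, satisfiable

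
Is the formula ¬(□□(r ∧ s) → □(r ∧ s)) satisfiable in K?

Yes, satisfiable

1. ¬(□□(r ∧ s) → □(r ∧ s)), u
2. □□(r ∧ s), u   [¬→-rule on 1]
3. ¬□(r ∧ s), u   [¬→-rule on 1]
4. ¬(r ∧ s), v   [¬□-rule on 3: fresh world v, uRv]
5. □(r ∧ s), v   [□-rule on 2 via uRv]
6. ¬s, v   [¬∧-rule on 4 (branches; this branch)]
Accessibility: uRv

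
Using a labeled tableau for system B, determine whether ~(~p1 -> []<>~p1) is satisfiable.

Unsatisfiable

1. ~(~p1 -> []<>~p1), u
2. ~p1, u
3. ~[]<>~p1, u
4. ~<>~p1, v
5. p1, u
Accessibility: uRu, uRv, vRu, vRv
Branch closes: p1 and ~p1 both at u.
Every branch closes; the branch above is one of them.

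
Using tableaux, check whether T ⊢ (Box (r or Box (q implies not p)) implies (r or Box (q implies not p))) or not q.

Tableau for the negation not ((Box (r or Box (q implies not p)) implies (r or Box (q implies not p))) or not q):
1. not ((Box (r or Box (q implies not p)) implies (r or Box (q implies not p))) or not q), u
2. not (Box (r or Box (q implies not p)) implies (r or Box (q implies not p))), u   [neg-or-rule on 1]
3. q, u   [neg-or-rule on 1]
4. Box (r or Box (q implies not p)), u   [neg-implies-rule on 2]
5. not (r or Box (q implies not p)), u   [neg-implies-rule on 2]
6. not r, u   [neg-or-rule on 5]
7. not Box (q implies not p), u   [neg-or-rule on 5]
8. r or Box (q implies not p), u   [Box-rule on 4 via uRu]
9. Box (q implies not p), u   [or-rule on 8 (branches; this branch)]
10. q implies not p, u   [Box-rule on 9 via uRu]
11. not p, u   [implies-rule on 10 (branches; this branch)]
12. not (q implies not p), v   [neg-Box-rule on 7: fresh world v, uRv]
13. q, v   [neg-implies-rule on 12]
14. p, v   [neg-implies-rule on 12]
15. r or Box (q implies not p), v   [Box-rule on 4 via uRv]
16. q implies not p, v   [Box-rule on 9 via uRv]
17. Box (q implies not p), v   [or-rule on 15 (branches; this branch)]
18. not p, v   [implies-rule on 16 (branches; this branch)]
Accessibility: uRu, uRv, vRv
Branch closes: p and not p both at v.
All branches of the negation close; one closing branch shown above.

Valid in T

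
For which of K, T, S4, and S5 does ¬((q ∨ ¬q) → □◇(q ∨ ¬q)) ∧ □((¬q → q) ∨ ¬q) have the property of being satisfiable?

T-tableau for the formula:
1. ¬((q ∨ ¬q) → □◇(q ∨ ¬q)) ∧ □((¬q → q) ∨ ¬q), 0
2. ¬((q ∨ ¬q) → □◇(q ∨ ¬q)), 0
3. □((¬q → q) ∨ ¬q), 0
4. q ∨ ¬q, 0
5. ¬□◇(q ∨ ¬q), 0
6. (¬q → q) ∨ ¬q, 0
7. q, 0
8. ¬q → q, 0
9. ¬◇(q ∨ ¬q), 1
10. (¬q → q) ∨ ¬q, 1
11. ¬(q ∨ ¬q), 1
12. ¬q, 1
13. q, 1
Accessibility: 0R0, 0R1, 1R1
Branch closes: q and ¬q both at 1.
Every branch closes (one shown): unsatisfiable in T, hence also in S4, S5 (every S4/S5-frame is a T-frame).
K-tableau for the formula:
1. ¬((q ∨ ¬q) → □◇(q ∨ ¬q)) ∧ □((¬q → q) ∨ ¬q), 0
2. ¬((q ∨ ¬q) → □◇(q ∨ ¬q)), 0
3. □((¬q → q) ∨ ¬q), 0
4. q ∨ ¬q, 0
5. ¬□◇(q ∨ ¬q), 0
6. ¬q, 0
7. ¬◇(q ∨ ¬q), 1
8. (¬q → q) ∨ ¬q, 1
9. ¬q, 1
Accessibility: 0R1
Complete open branch: satisfiable in K.

K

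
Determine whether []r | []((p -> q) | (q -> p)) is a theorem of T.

Valid

Tableau for the negation ~([]r | []((p -> q) | (q -> p))):
1. ~([]r | []((p -> q) | (q -> p))), w0
2. ~[]r, w0
3. ~[]((p -> q) | (q -> p)), w0
4. ~r, w1
5. ~((p -> q) | (q -> p)), w2
6. ~(p -> q), w2
7. ~(q -> p), w2
8. p, w2
9. ~q, w2
10. q, w2
11. ~p, w2
Accessibility: w0Rw0, w0Rw1, w0Rw2, w1Rw1, w2Rw2
Branch closes: q and ~q both at w2.
Every branch of the negation's tableau closes; the branch above is one of them.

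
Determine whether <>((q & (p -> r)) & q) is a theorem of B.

Not valid

Tableau for the negation ~<>((q & (p -> r)) & q):
1. ~<>((q & (p -> r)) & q), 0
2. ~((q & (p -> r)) & q), 0   [~<>-rule on 1 via 0R0]
3. ~q, 0   [~&-rule on 2 (branches; this branch)]
Accessibility: 0R0
The negation has an open branch (countermodel exists).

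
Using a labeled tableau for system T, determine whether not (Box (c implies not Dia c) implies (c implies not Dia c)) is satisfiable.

1. not (Box (c implies not Dia c) implies (c implies not Dia c)), 0
2. Box (c implies not Dia c), 0
3. not (c implies not Dia c), 0
4. c, 0
5. Dia c, 0
6. c implies not Dia c, 0
7. not Dia c, 0
8. not c, 0
Accessibility: 0R0
Branch closes: c and not c both at 0.
(One branch shown.) All branches close.

Unsatisfiable (every branch closes)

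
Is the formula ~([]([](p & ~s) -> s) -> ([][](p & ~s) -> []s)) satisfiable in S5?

1. ~([]([](p & ~s) -> s) -> ([][](p & ~s) -> []s)), 0
2. []([](p & ~s) -> s), 0
3. ~([][](p & ~s) -> []s), 0
4. [][](p & ~s), 0
5. ~[]s, 0
6. [](p & ~s) -> s, 0
7. [](p & ~s), 0
8. p & ~s, 0
9. p, 0
10. ~s, 0
11. ~[](p & ~s), 0
12. ~s, 1
13. [](p & ~s) -> s, 1
14. [](p & ~s), 1
15. p & ~s, 1
16. p, 1
17. ~[](p & ~s), 1
18. ~(p & ~s), 2
19. [](p & ~s) -> s, 2
20. [](p & ~s), 2
21. p & ~s, 2
22. p, 2
23. ~s, 2
24. s, 2
Accessibility: 0R0, 0R1, 0R2, 1R0, 1R1, 1R2, 2R0, 2R1, 2R2
Branch closes: s and ~s both at 2.
(One branch shown.) All branches close.

Unsatisfiable (every branch closes)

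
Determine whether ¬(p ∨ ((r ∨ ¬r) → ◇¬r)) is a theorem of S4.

Tableau for the negation p ∨ ((r ∨ ¬r) → ◇¬r):
1. p ∨ ((r ∨ ¬r) → ◇¬r), w0
2. (r ∨ ¬r) → ◇¬r, w0
3. ◇¬r, w0
4. ¬r, w1
Accessibility: w0Rw0, w0Rw1, w1Rw1
The negation has an open branch (countermodel exists).

Not valid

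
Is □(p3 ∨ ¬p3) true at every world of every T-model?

Tableau for the negation ¬□(p3 ∨ ¬p3):
1. ¬□(p3 ∨ ¬p3), u
2. ¬(p3 ∨ ¬p3), v
3. ¬p3, v
4. p3, v
Accessibility: uRu, uRv, vRv
Branch closes: p3 and ¬p3 both at v.
All branches of the negation close; one closing branch shown above.

Valid in T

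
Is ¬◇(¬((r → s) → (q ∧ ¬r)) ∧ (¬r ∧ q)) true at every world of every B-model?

Tableau for the negation ◇(¬((r → s) → (q ∧ ¬r)) ∧ (¬r ∧ q)):
1. ◇(¬((r → s) → (q ∧ ¬r)) ∧ (¬r ∧ q)), w0
2. ¬((r → s) → (q ∧ ¬r)) ∧ (¬r ∧ q), w1   [◇-rule on 1: fresh world w1, w0Rw1]
3. ¬((r → s) → (q ∧ ¬r)), w1   [∧-rule on 2]
4. ¬r ∧ q, w1   [∧-rule on 2]
5. r → s, w1   [¬→-rule on 3]
6. ¬(q ∧ ¬r), w1   [¬→-rule on 3]
7. ¬r, w1   [∧-rule on 4]
8. q, w1   [∧-rule on 4]
9. s, w1   [→-rule on 5 (branches; this branch)]
10. r, w1   [¬∧-rule on 6 (branches; this branch)]
Accessibility: w0Rw0, w0Rw1, w1Rw0, w1Rw1
Branch closes: r and ¬r both at w1.
All branches of the negation close; one closing branch shown above.

Valid in B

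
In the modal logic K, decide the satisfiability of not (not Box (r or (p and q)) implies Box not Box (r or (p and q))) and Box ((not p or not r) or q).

Satisfiable

1. not (not Box (r or (p and q)) implies Box not Box (r or (p and q))) and Box ((not p or not r) or q), 0
2. not (not Box (r or (p and q)) implies Box not Box (r or (p and q))), 0   [and-rule on 1]
3. Box ((not p or not r) or q), 0   [and-rule on 1]
4. not Box (r or (p and q)), 0   [neg-implies-rule on 2]
5. not Box not Box (r or (p and q)), 0   [neg-implies-rule on 2]
6. not (r or (p and q)), 1   [neg-Box-rule on 4: fresh world 1, 0R1]
7. not r, 1   [neg-or-rule on 6]
8. not (p and q), 1   [neg-or-rule on 6]
9. (not p or not r) or q, 1   [Box-rule on 3 via 0R1]
10. not q, 1   [neg-and-rule on 8 (branches; this branch)]
11. not p or not r, 1   [or-rule on 9 (branches; this branch)]
12. Box (r or (p and q)), 2   [neg-Box-rule on 5: fresh world 2, 0R2]
13. (not p or not r) or q, 2   [Box-rule on 3 via 0R2]
14. q, 2   [or-rule on 13 (branches; this branch)]
Accessibility: 0R1, 0R2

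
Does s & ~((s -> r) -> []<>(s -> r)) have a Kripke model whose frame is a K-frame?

1. s & ~((s -> r) -> []<>(s -> r)), w0
2. s, w0   [&-rule on 1]
3. ~((s -> r) -> []<>(s -> r)), w0   [&-rule on 1]
4. s -> r, w0   [~->-rule on 3]
5. ~[]<>(s -> r), w0   [~->-rule on 3]
6. r, w0   [->-rule on 4 (branches; this branch)]
7. ~<>(s -> r), w1   [~[]-rule on 5: fresh world w1, w0Rw1]
Accessibility: w0Rw1

Satisfiable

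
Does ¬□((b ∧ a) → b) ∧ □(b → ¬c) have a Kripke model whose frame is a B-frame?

1. ¬□((b ∧ a) → b) ∧ □(b → ¬c), 0
2. ¬□((b ∧ a) → b), 0   [∧-rule on 1]
3. □(b → ¬c), 0   [∧-rule on 1]
4. b → ¬c, 0   [□-rule on 3 via 0R0]
5. ¬c, 0   [→-rule on 4 (branches; this branch)]
6. ¬((b ∧ a) → b), 1   [¬□-rule on 2: fresh world 1, 0R1]
7. b ∧ a, 1   [¬→-rule on 6]
8. ¬b, 1   [¬→-rule on 6]
9. b, 1   [∧-rule on 7]
10. a, 1   [∧-rule on 7]
Accessibility: 0R0, 0R1, 1R0, 1R1
Branch closes: b and ¬b both at 1.
Every branch closes; the branch above is one of them.

No, unsatisfiable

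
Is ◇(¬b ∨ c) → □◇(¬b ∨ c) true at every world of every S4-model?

No, not valid

Tableau for the negation ¬(◇(¬b ∨ c) → □◇(¬b ∨ c)):
1. ¬(◇(¬b ∨ c) → □◇(¬b ∨ c)), u
2. ◇(¬b ∨ c), u
3. ¬□◇(¬b ∨ c), u
4. ¬b ∨ c, v
5. c, v
6. ¬◇(¬b ∨ c), w
7. ¬(¬b ∨ c), w
8. b, w
9. ¬c, w
Accessibility: uRu, uRv, uRw, vRv, wRw
The negation has an open branch (countermodel exists).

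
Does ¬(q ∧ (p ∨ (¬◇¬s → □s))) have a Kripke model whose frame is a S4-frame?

Satisfiable (open branch found)

1. ¬(q ∧ (p ∨ (¬◇¬s → □s))), w0
2. ¬q, w0
Accessibility: w0Rw0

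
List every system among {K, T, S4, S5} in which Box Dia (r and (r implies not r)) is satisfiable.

T-tableau for the formula:
1. Box Dia (r and (r implies not r)), w0
2. Dia (r and (r implies not r)), w0   [Box-rule on 1 via w0Rw0]
3. r and (r implies not r), w1   [Dia-rule on 2: fresh world w1, w0Rw1]
4. r, w1   [and-rule on 3]
5. r implies not r, w1   [and-rule on 3]
6. Dia (r and (r implies not r)), w1   [Box-rule on 1 via w0Rw1]
7. not r, w1   [implies-rule on 5 (branches; this branch)]
Accessibility: w0Rw0, w0Rw1, w1Rw1
Branch closes: r and not r both at w1.
Every branch closes (one shown): unsatisfiable in T, hence also in S4, S5 (every S4/S5-frame is a T-frame).
K-tableau for the formula:
1. Box Dia (r and (r implies not r)), w0
Complete open branch: satisfiable in K.

K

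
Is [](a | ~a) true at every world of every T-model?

Tableau for the negation ~[](a | ~a):
1. ~[](a | ~a), 0
2. ~(a | ~a), 1   [~[]-rule on 1: fresh world 1, 0R1]
3. ~a, 1   [~|-rule on 2]
4. a, 1   [~|-rule on 2]
Accessibility: 0R0, 0R1, 1R1
Branch closes: a and ~a both at 1.
All branches of the negation close; one closing branch shown above.

Yes, valid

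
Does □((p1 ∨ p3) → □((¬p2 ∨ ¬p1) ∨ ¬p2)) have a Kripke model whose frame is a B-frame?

Satisfiable (open branch found)

1. □((p1 ∨ p3) → □((¬p2 ∨ ¬p1) ∨ ¬p2)), 0
2. (p1 ∨ p3) → □((¬p2 ∨ ¬p1) ∨ ¬p2), 0
3. □((¬p2 ∨ ¬p1) ∨ ¬p2), 0
4. (¬p2 ∨ ¬p1) ∨ ¬p2, 0
5. ¬p2, 0
Accessibility: 0R0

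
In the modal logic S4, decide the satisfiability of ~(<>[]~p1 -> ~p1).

1. ~(<>[]~p1 -> ~p1), 0
2. <>[]~p1, 0
3. p1, 0
4. []~p1, 1
5. ~p1, 1
Accessibility: 0R0, 0R1, 1R1

Satisfiable (open branch found)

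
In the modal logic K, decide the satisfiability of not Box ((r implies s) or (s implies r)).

Unsatisfiable

1. not Box ((r implies s) or (s implies r)), 0
2. not ((r implies s) or (s implies r)), 1
3. not (r implies s), 1
4. not (s implies r), 1
5. r, 1
6. not s, 1
7. s, 1
8. not r, 1
Accessibility: 0R1
Branch closes: s and not s both at 1.
All branches of the tableau close; one closing branch shown above.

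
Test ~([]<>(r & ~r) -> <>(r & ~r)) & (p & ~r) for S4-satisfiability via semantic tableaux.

Unsatisfiable (every branch closes)

1. ~([]<>(r & ~r) -> <>(r & ~r)) & (p & ~r), u
2. ~([]<>(r & ~r) -> <>(r & ~r)), u   [&-rule on 1]
3. p & ~r, u   [&-rule on 1]
4. []<>(r & ~r), u   [~->-rule on 2]
5. ~<>(r & ~r), u   [~->-rule on 2]
6. p, u   [&-rule on 3]
7. ~r, u   [&-rule on 3]
8. <>(r & ~r), u   [[]-rule on 4 via uRu]
9. ~(r & ~r), u   [~<>-rule on 5 via uRu]
10. r & ~r, v   [<>-rule on 8: fresh world v, uRv]
11. r, v   [&-rule on 10]
12. ~r, v   [&-rule on 10]
Accessibility: uRu, uRv, vRv
Branch closes: r and ~r both at v.
(One branch shown.) All branches close.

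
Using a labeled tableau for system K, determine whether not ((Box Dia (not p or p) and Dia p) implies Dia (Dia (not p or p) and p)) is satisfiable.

1. not ((Box Dia (not p or p) and Dia p) implies Dia (Dia (not p or p) and p)), w0
2. Box Dia (not p or p) and Dia p, w0
3. not Dia (Dia (not p or p) and p), w0
4. Box Dia (not p or p), w0
5. Dia p, w0
6. p, w1
7. not (Dia (not p or p) and p), w1
8. Dia (not p or p), w1
9. not Dia (not p or p), w1
10. not p or p, w2
11. not (not p or p), w2
12. p, w2
13. not p, w2
Accessibility: w0Rw1, w1Rw2
Branch closes: p and not p both at w2.
Every branch closes; the branch above is one of them.

No, unsatisfiable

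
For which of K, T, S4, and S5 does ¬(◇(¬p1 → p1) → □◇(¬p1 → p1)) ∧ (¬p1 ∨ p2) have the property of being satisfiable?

K, T, S4

S5-tableau for the formula:
1. ¬(◇(¬p1 → p1) → □◇(¬p1 → p1)) ∧ (¬p1 ∨ p2), u
2. ¬(◇(¬p1 → p1) → □◇(¬p1 → p1)), u   [∧-rule on 1]
3. ¬p1 ∨ p2, u   [∧-rule on 1]
4. ◇(¬p1 → p1), u   [¬→-rule on 2]
5. ¬□◇(¬p1 → p1), u   [¬→-rule on 2]
6. p2, u   [∨-rule on 3 (branches; this branch)]
7. ¬p1 → p1, v   [◇-rule on 4: fresh world v, uRv]
8. p1, v   [→-rule on 7 (branches; this branch)]
9. ¬◇(¬p1 → p1), w   [¬□-rule on 5: fresh world w, uRw]
10. ¬(¬p1 → p1), u   [¬◇-rule on 9 via wRu]
11. ¬p1, u   [¬→-rule on 10]
12. ¬(¬p1 → p1), v   [¬◇-rule on 9 via wRv]
13. ¬p1, v   [¬→-rule on 12]
Accessibility: uRu, uRv, uRw, vRu, vRv, vRw, wRu, wRv, wRw
Branch closes: p1 and ¬p1 both at v.
Every branch closes (one shown): unsatisfiable in S5.
S4-tableau for the formula:
1. ¬(◇(¬p1 → p1) → □◇(¬p1 → p1)) ∧ (¬p1 ∨ p2), u
2. ¬(◇(¬p1 → p1) → □◇(¬p1 → p1)), u   [∧-rule on 1]
3. ¬p1 ∨ p2, u   [∧-rule on 1]
4. ◇(¬p1 → p1), u   [¬→-rule on 2]
5. ¬□◇(¬p1 → p1), u   [¬→-rule on 2]
6. p2, u   [∨-rule on 3 (branches; this branch)]
7. ¬p1 → p1, v   [◇-rule on 4: fresh world v, uRv]
8. p1, v   [→-rule on 7 (branches; this branch)]
9. ¬◇(¬p1 → p1), w   [¬□-rule on 5: fresh world w, uRw]
10. ¬(¬p1 → p1), w   [¬◇-rule on 9 via wRw]
11. ¬p1, w   [¬→-rule on 10]
Accessibility: uRu, uRv, uRw, vRv, wRw
Complete open branch: satisfiable in S4, hence also in K, T (this S4-model is also a K-model and a T-model).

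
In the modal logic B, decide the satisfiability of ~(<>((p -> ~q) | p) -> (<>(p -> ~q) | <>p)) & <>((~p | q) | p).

No, unsatisfiable

1. ~(<>((p -> ~q) | p) -> (<>(p -> ~q) | <>p)) & <>((~p | q) | p), u
2. ~(<>((p -> ~q) | p) -> (<>(p -> ~q) | <>p)), u
3. <>((~p | q) | p), u
4. <>((p -> ~q) | p), u
5. ~(<>(p -> ~q) | <>p), u
6. ~<>(p -> ~q), u
7. ~<>p, u
8. ~(p -> ~q), u
9. p, u
10. q, u
11. ~p, u
Accessibility: uRu
Branch closes: p and ~p both at u.
All branches of the tableau close; one closing branch shown above.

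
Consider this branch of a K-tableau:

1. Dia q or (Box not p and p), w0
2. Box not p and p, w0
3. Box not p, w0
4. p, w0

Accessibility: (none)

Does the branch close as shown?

Open

No world carries both an atom and its negation.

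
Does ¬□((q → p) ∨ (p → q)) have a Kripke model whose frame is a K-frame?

Unsatisfiable (every branch closes)

1. ¬□((q → p) ∨ (p → q)), 0
2. ¬((q → p) ∨ (p → q)), 1
3. ¬(q → p), 1
4. ¬(p → q), 1
5. q, 1
6. ¬p, 1
7. p, 1
8. ¬q, 1
Accessibility: 0R1
Branch closes: p and ¬p both at 1.
Every branch closes; the branch above is one of them.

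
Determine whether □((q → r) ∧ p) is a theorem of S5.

Tableau for the negation ¬□((q → r) ∧ p):
1. ¬□((q → r) ∧ p), 0
2. ¬((q → r) ∧ p), 1
3. ¬p, 1
Accessibility: 0R0, 0R1, 1R0, 1R1
The negation has an open branch (countermodel exists).

Not valid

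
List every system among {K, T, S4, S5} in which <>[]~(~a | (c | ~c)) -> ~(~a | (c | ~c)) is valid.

T-tableau for the negation ~(<>[]~(~a | (c | ~c)) -> ~(~a | (c | ~c))):
1. ~(<>[]~(~a | (c | ~c)) -> ~(~a | (c | ~c))), w0
2. <>[]~(~a | (c | ~c)), w0
3. ~a | (c | ~c), w0
4. c | ~c, w0
5. ~c, w0
6. []~(~a | (c | ~c)), w1
7. ~(~a | (c | ~c)), w1
8. a, w1
9. ~(c | ~c), w1
10. ~c, w1
11. c, w1
Accessibility: w0Rw0, w0Rw1, w1Rw1
Branch closes: c and ~c both at w1.
Every branch closes (one shown): valid in T, hence also in S4, S5 (every theorem of T is a theorem of S4 and S5).
K-tableau for the negation ~(<>[]~(~a | (c | ~c)) -> ~(~a | (c | ~c))):
1. ~(<>[]~(~a | (c | ~c)) -> ~(~a | (c | ~c))), w0
2. <>[]~(~a | (c | ~c)), w0
3. ~a | (c | ~c), w0
4. c | ~c, w0
5. ~c, w0
6. []~(~a | (c | ~c)), w1
Accessibility: w0Rw1
Complete open branch: countermodel on a K-frame, so not valid in K.

T, S4, S5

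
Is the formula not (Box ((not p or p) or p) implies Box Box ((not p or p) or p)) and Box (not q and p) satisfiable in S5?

1. not (Box ((not p or p) or p) implies Box Box ((not p or p) or p)) and Box (not q and p), w0
2. not (Box ((not p or p) or p) implies Box Box ((not p or p) or p)), w0
3. Box (not q and p), w0
4. Box ((not p or p) or p), w0
5. not Box Box ((not p or p) or p), w0
6. not q and p, w0
7. not q, w0
8. p, w0
9. (not p or p) or p, w0
10. not p or p, w0
11. not Box ((not p or p) or p), w1
12. not q and p, w1
13. not q, w1
14. p, w1
15. (not p or p) or p, w1
16. not p or p, w1
17. not ((not p or p) or p), w2
18. not (not p or p), w2
19. not p, w2
20. p, w2
Accessibility: w0Rw0, w0Rw1, w0Rw2, w1Rw0, w1Rw1, w1Rw2, w2Rw0, w2Rw1, w2Rw2
Branch closes: p and not p both at w2.
Every branch closes; the branch above is one of them.

Unsatisfiable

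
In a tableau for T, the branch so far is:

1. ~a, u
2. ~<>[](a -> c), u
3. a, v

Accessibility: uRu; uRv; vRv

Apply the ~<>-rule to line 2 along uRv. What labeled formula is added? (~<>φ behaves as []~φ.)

~[](a -> c), v

~<>φ behaves as []~φ: propagate the negated body to each accessible world.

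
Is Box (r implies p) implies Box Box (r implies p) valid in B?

No, not valid

Tableau for the negation not (Box (r implies p) implies Box Box (r implies p)):
1. not (Box (r implies p) implies Box Box (r implies p)), w0
2. Box (r implies p), w0
3. not Box Box (r implies p), w0
4. r implies p, w0
5. p, w0
6. not Box (r implies p), w1
7. r implies p, w1
8. p, w1
9. not (r implies p), w2
10. r, w2
11. not p, w2
Accessibility: w0Rw0, w0Rw1, w1Rw0, w1Rw1, w1Rw2, w2Rw1, w2Rw2
The negation has an open branch (countermodel exists).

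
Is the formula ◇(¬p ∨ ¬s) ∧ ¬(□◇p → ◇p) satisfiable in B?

Unsatisfiable

1. ◇(¬p ∨ ¬s) ∧ ¬(□◇p → ◇p), 0
2. ◇(¬p ∨ ¬s), 0   [∧-rule on 1]
3. ¬(□◇p → ◇p), 0   [∧-rule on 1]
4. □◇p, 0   [¬→-rule on 3]
5. ¬◇p, 0   [¬→-rule on 3]
6. ◇p, 0   [□-rule on 4 via 0R0]
7. ¬p, 0   [¬◇-rule on 5 via 0R0]
8. ¬p ∨ ¬s, 1   [◇-rule on 2: fresh world 1, 0R1]
9. ◇p, 1   [□-rule on 4 via 0R1]
10. ¬p, 1   [¬◇-rule on 5 via 0R1]
11. ¬s, 1   [∨-rule on 8 (branches; this branch)]
12. p, 2   [◇-rule on 6: fresh world 2, 0R2]
13. ◇p, 2   [□-rule on 4 via 0R2]
14. ¬p, 2   [¬◇-rule on 5 via 0R2]
Accessibility: 0R0, 0R1, 0R2, 1R0, 1R1, 2R0, 2R2
Branch closes: p and ¬p both at 2.
Every branch closes; the branch above is one of them.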